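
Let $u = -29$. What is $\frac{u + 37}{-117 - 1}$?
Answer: $- \frac{4}{59} \approx -0.067797$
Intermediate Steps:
$\frac{u + 37}{-117 - 1} = \frac{-29 + 37}{-117 - 1} = \frac{8}{-118} = 8 \left(- \frac{1}{118}\right) = - \frac{4}{59}$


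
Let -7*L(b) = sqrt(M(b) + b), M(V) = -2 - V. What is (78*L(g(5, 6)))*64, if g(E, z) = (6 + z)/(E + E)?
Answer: -4992*I*sqrt(2)/7 ≈ -1008.5*I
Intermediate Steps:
g(E, z) = (6 + z)/(2*E) (g(E, z) = (6 + z)/((2*E)) = (6 + z)*(1/(2*E)) = (6 + z)/(2*E))
L(b) = -I*sqrt(2)/7 (L(b) = -sqrt((-2 - b) + b)/7 = -I*sqrt(2)/7)
(78*L(g(5, 6)))*64 = (78*(-I*sqrt(2)/7))*64 = -78*I*sqrt(2)/7*64 = -4992*I*sqrt(2)/7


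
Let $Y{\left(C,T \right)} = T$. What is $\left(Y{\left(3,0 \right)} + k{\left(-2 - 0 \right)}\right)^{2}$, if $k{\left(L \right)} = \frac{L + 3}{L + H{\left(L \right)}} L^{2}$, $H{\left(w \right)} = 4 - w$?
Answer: $1$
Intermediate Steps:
$k{\left(L \right)} = L^{2} \left(\frac{3}{4} + \frac{L}{4}\right)$ ($k{\left(L \right)} = \frac{L + 3}{L - \left(-4 + L\right)} L^{2} = \frac{3 + L}{4} L^{2} = \left(3 + L\right) \frac{1}{4} L^{2} = \left(\frac{3}{4} + \frac{L}{4}\right) L^{2} = L^{2} \left(\frac{3}{4} + \frac{L}{4}\right)$)
$\left(Y{\left(3,0 \right)} + k{\left(-2 - 0 \right)}\right)^{2} = \left(0 + \frac{\left(-2 - 0\right)^{2} \left(3 - 2\right)}{4}\right)^{2} = \left(0 + \frac{\left(-2 + 0\right)^{2} \left(3 + \left(-2 + 0\right)\right)}{4}\right)^{2} = \left(0 + \frac{\left(-2\right)^{2} \left(3 - 2\right)}{4}\right)^{2} = \left(0 + \frac{1}{4} \cdot 4 \cdot 1\right)^{2} = \left(0 + 1\right)^{2} = 1^{2} = 1$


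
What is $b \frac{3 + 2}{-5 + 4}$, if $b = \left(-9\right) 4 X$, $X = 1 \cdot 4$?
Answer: $720$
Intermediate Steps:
$X = 4$
$b = -144$ ($b = \left(-9\right) 4 \cdot 4 = \left(-36\right) 4 = -144$)
$b \frac{3 + 2}{-5 + 4} = - 144 \frac{3 + 2}{-5 + 4} = - 144 \frac{5}{-1} = - 144 \cdot 5 \left(-1\right) = \left(-144\right) \left(-5\right) = 720$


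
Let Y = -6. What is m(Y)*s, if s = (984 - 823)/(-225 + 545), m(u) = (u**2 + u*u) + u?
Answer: 5313/160 ≈ 33.206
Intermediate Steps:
m(u) = u + 2*u**2 (m(u) = (u**2 + u**2) + u = 2*u**2 + u = u + 2*u**2)
s = 161/320 ≈ 0.50313
m(Y)*s = -6*(1 + 2*(-6))*(161/320) = -6*(1 - 12)*(161/320) = -6*(-11)*(161/320) = 66*(161/320) = 5313/160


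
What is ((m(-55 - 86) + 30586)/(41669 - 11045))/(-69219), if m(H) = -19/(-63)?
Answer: -1926937/133545047328 ≈ -1.4429e-5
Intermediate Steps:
m(H) = 19/63 (m(H) = -19*(-1/63) = 19/63)
((m(-55 - 86) + 30586)/(41669 - 11045))/(-69219) = ((19/63 + 30586)/(41669 - 11045))/(-69219) = ((1926937/63)/30624)*(-1/69219) = ((1926937/63)*(1/30624))*(-1/69219) = (1926937/1929312)*(-1/69219) = -1926937/133545047328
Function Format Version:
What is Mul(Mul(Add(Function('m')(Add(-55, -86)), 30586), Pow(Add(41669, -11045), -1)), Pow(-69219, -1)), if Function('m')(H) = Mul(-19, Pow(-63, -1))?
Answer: Rational(-1926937, 133545047328) ≈ -1.4429e-5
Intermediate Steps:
Function('m')(H) = Rational(19, 63) (Function('m')(H) = Mul(-19, Rational(-1, 63)) = Rational(19, 63))
Mul(Mul(Add(Function('m')(Add(-55, -86)), 30586), Pow(Add(41669, -11045), -1)), Pow(-69219, -1)) = Mul(Mul(Add(Rational(19, 63), 30586), Pow(Add(41669, -11045), -1)), Pow(-69219, -1)) = Mul(Mul(Rational(1926937, 63), Pow(30624, -1)), Rational(-1, 69219)) = Mul(Mul(Rational(1926937, 63), Rational(1, 30624)), Rational(-1, 69219)) = Mul(Rational(1926937, 1929312), Rational(-1, 69219)) = Rational(-1926937, 133545047328)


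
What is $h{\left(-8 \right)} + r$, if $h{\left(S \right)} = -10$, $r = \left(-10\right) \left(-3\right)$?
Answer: $20$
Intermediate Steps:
$r = 30$
$h{\left(-8 \right)} + r = -10 + 30 = 20$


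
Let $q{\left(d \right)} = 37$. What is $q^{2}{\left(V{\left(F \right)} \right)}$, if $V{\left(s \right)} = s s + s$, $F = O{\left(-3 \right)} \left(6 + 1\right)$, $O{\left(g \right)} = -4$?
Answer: $1369$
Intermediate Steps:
$F = -28$ ($F = - 4 \left(6 + 1\right) = \left(-4\right) 7 = -28$)
$V{\left(s \right)} = s + s^{2}$ ($V{\left(s \right)} = s^{2} + s = s + s^{2}$)
$q^{2}{\left(V{\left(F \right)} \right)} = 37^{2} = 1369$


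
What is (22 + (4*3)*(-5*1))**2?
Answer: 1444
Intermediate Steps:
(22 + (4*3)*(-5*1))**2 = (22 + 12*(-5))**2 = (22 - 60)**2 = (-38)**2 = 1444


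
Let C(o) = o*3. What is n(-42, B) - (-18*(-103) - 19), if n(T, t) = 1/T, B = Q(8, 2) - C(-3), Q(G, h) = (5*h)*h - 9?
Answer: -77071/42 ≈ -1835.0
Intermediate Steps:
C(o) = 3*o
Q(G, h) = -9 + 5*h² (Q(G, h) = 5*h² - 9 = -9 + 5*h²)
B = 20 (B = (-9 + 5*2²) - 3*(-3) = (-9 + 5*4) - 1*(-9) = (-9 + 20) + 9 = 11 + 9 = 20)
n(-42, B) - (-18*(-103) - 19) = 1/(-42) - (-18*(-103) - 19) = -1/42 - (1854 - 19) = -1/42 - 1*1835 = -1/42 - 1835 = -77071/42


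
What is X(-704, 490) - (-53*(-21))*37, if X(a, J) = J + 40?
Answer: -40651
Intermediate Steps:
X(a, J) = 40 + J
X(-704, 490) - (-53*(-21))*37 = (40 + 490) - (-53*(-21))*37 = 530 - 1113*37 = 530 - 1*41181 = 530 - 41181 = -40651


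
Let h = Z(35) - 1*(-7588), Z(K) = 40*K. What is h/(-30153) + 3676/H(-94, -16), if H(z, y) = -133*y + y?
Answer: 7654981/5306928 ≈ 1.4424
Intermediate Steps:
H(z, y) = -132*y
h = 8988 (h = 40*35 - 1*(-7588) = 1400 + 7588 = 8988)
h/(-30153) + 3676/H(-94, -16) = 8988/(-30153) + 3676/((-132*(-16))) = 8988*(-1/30153) + 3676/2112 = -2996/10051 + 3676*(1/2112) = -2996/10051 + 919/528 = 7654981/5306928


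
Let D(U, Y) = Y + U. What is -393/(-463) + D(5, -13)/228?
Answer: 21475/26391 ≈ 0.81372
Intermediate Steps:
D(U, Y) = U + Y
-393/(-463) + D(5, -13)/228 = -393/(-463) + (5 - 13)/228 = -393*(-1/463) - 8*1/228 = 393/463 - 2/57 = 21475/26391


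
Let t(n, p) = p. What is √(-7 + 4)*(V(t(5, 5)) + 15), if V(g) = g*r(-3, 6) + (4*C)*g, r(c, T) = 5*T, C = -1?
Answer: 145*I*√3 ≈ 251.15*I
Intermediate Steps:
V(g) = 26*g (V(g) = g*(5*6) + (4*(-1))*g = g*30 - 4*g = 30*g - 4*g = 26*g)
√(-7 + 4)*(V(t(5, 5)) + 15) = √(-7 + 4)*(26*5 + 15) = √(-3)*(130 + 15) = (I*√3)*145 = 145*I*√3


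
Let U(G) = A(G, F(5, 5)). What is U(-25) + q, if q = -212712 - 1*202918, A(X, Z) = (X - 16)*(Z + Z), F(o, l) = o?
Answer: -416040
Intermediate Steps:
A(X, Z) = 2*Z*(-16 + X) (A(X, Z) = (-16 + X)*(2*Z) = 2*Z*(-16 + X))
U(G) = -160 + 10*G (U(G) = 2*5*(-16 + G) = -160 + 10*G)
q = -415630 (q = -212712 - 202918 = -415630)
U(-25) + q = (-160 + 10*(-25)) - 415630 = (-160 - 250) - 415630 = -410 - 415630 = -416040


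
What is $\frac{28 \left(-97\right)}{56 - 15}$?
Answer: $- \frac{2716}{41} \approx -66.244$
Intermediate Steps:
$\frac{28 \left(-97\right)}{56 - 15} = - \frac{2716}{41}$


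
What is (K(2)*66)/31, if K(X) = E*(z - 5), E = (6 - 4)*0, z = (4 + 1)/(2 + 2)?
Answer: 0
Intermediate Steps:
z = 5/4 ≈ 1.2500
E = 0 (E = 2*0 = 0)
K(X) = 0 (K(X) = 0*(5/4 - 5) = 0*(-15/4) = 0)
(K(2)*66)/31 = (0*66)/31 = 0*(1/31) = 0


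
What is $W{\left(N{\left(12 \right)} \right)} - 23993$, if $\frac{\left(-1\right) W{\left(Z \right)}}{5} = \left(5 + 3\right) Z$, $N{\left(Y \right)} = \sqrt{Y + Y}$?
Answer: $-23993 - 80 \sqrt{6} \approx -24189.0$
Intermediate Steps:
$N{\left(Y \right)} = \sqrt{2} \sqrt{Y}$ ($N{\left(Y \right)} = \sqrt{2 Y} = \sqrt{2} \sqrt{Y}$)
$W{\left(Z \right)} = - 40 Z$ ($W{\left(Z \right)} = - 5 \left(5 + 3\right) Z = - 5 \cdot 8 Z = - 40 Z$)
$W{\left(N{\left(12 \right)} \right)} - 23993 = - 40 \sqrt{2} \sqrt{12} - 23993 = - 40 \sqrt{2} \cdot 2 \sqrt{3} - 23993 = - 40 \cdot 2 \sqrt{6} - 23993 = - 80 \sqrt{6} - 23993 = -23993 - 80 \sqrt{6}$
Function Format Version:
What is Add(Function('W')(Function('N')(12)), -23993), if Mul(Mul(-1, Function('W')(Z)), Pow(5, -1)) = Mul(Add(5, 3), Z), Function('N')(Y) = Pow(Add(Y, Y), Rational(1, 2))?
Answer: Add(-23993, Mul(-80, Pow(6, Rational(1, 2)))) ≈ -24189.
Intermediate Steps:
Function('N')(Y) = Mul(Pow(2, Rational(1, 2)), Pow(Y, Rational(1, 2))) (Function('N')(Y) = Pow(Mul(2, Y), Rational(1, 2)) = Mul(Pow(2, Rational(1, 2)), Pow(Y, Rational(1, 2))))
Function('W')(Z) = Mul(-40, Z) (Function('W')(Z) = Mul(-5, Mul(Add(5, 3), Z)) = Mul(-5, Mul(8, Z)) = Mul(-40, Z))
Add(Function('W')(Function('N')(12)), -23993) = Add(Mul(-40, Mul(Pow(2, Rational(1, 2)), Pow(12, Rational(1, 2)))), -23993) = Add(Mul(-40, Mul(Pow(2, Rational(1, 2)), Mul(2, Pow(3, Rational(1, 2))))), -23993) = Add(Mul(-40, Mul(2, Pow(6, Rational(1, 2)))), -23993) = Add(Mul(-80, Pow(6, Rational(1, 2))), -23993) = Add(-23993, Mul(-80, Pow(6, Rational(1, 2))))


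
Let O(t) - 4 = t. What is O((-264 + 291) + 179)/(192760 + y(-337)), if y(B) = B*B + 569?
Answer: 105/153449 ≈ 0.00068427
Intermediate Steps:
y(B) = 569 + B**2 (y(B) = B**2 + 569 = 569 + B**2)
O(t) = 4 + t
O((-264 + 291) + 179)/(192760 + y(-337)) = (4 + ((-264 + 291) + 179))/(192760 + (569 + (-337)**2)) = (4 + (27 + 179))/(192760 + (569 + 113569)) = (4 + 206)/(192760 + 114138) = 210/306898 = 210*(1/306898) = 105/153449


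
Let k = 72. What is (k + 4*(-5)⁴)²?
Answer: 6615184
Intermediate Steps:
(k + 4*(-5)⁴)² = (72 + 4*(-5)⁴)² = (72 + 4*625)² = (72 + 2500)² = 2572² = 6615184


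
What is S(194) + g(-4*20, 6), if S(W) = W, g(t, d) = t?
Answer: 114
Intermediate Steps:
S(194) + g(-4*20, 6) = 194 - 4*20 = 194 - 80 = 114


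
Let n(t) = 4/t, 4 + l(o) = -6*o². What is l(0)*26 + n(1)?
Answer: -100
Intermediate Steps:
l(o) = -4 - 6*o²
l(0)*26 + n(1) = (-4 - 6*0²)*26 + 4/1 = (-4 - 6*0)*26 + 4*1 = (-4 + 0)*26 + 4 = -4*26 + 4 = -104 + 4 = -100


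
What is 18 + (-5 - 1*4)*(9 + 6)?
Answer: -117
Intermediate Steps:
18 + (-5 - 1*4)*(9 + 6) = 18 + (-5 - 4)*15 = 18 - 9*15 = 18 - 135 = -117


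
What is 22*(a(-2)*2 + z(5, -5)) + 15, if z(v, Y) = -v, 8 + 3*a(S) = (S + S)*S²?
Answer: -447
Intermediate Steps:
a(S) = -8/3 + 2*S³/3 (a(S) = -8/3 + ((S + S)*S²)/3 = -8/3 + ((2*S)*S²)/3 = -8/3 + (2*S³)/3 = -8/3 + 2*S³/3)
22*(a(-2)*2 + z(5, -5)) + 15 = 22*((-8/3 + (⅔)*(-2)³)*2 - 1*5) + 15 = 22*((-8/3 + (⅔)*(-8))*2 - 5) + 15 = 22*((-8/3 - 16/3)*2 - 5) + 15 = 22*(-8*2 - 5) + 15 = 22*(-16 - 5) + 15 = 22*(-21) + 15 = -462 + 15 = -447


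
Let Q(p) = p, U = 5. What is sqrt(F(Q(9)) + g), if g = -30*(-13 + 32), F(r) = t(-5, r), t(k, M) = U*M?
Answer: 5*I*sqrt(21) ≈ 22.913*I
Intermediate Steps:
t(k, M) = 5*M
F(r) = 5*r
g = -570 (g = -30*19 = -570)
sqrt(F(Q(9)) + g) = sqrt(5*9 - 570) = sqrt(45 - 570) = sqrt(-525) = 5*I*sqrt(21)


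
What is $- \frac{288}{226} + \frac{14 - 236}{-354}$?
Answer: $- \frac{4315}{6667} \approx -0.64722$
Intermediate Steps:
$- \frac{288}{226} + \frac{14 - 236}{-354} = \left(-288\right) \frac{1}{226} - - \frac{37}{59} = - \frac{144}{113} + \frac{37}{59} = - \frac{4315}{6667}$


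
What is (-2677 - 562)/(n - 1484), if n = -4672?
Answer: 3239/6156 ≈ 0.52615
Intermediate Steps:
(-2677 - 562)/(n - 1484) = (-2677 - 562)/(-4672 - 1484) = -3239/(-6156) = -3239*(-1/6156) = 3239/6156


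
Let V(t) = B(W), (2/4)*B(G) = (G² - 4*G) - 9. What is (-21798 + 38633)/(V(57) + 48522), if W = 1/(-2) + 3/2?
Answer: 16835/48498 ≈ 0.34713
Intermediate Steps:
W = 1 (W = 1*(-½) + 3*(½) = -½ + 3/2 = 1)
B(G) = -18 - 8*G + 2*G² (B(G) = 2*((G² - 4*G) - 9) = 2*(-9 + G² - 4*G) = -18 - 8*G + 2*G²)
V(t) = -24 (V(t) = -18 - 8*1 + 2*1² = -18 - 8 + 2*1 = -18 - 8 + 2 = -24)
(-21798 + 38633)/(V(57) + 48522) = (-21798 + 38633)/(-24 + 48522) = 16835/48498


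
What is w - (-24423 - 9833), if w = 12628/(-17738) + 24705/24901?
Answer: 1080770807685/31549567 ≈ 34256.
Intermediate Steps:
w = 8840533/31549567 (w = 12628*(-1/17738) + 24705*(1/24901) = -902/1267 + 24705/24901 = 8840533/31549567 ≈ 0.28021)
w - (-24423 - 9833) = 8840533/31549567 - (-24423 - 9833) = 8840533/31549567 - 1*(-34256) = 8840533/31549567 + 34256 = 1080770807685/31549567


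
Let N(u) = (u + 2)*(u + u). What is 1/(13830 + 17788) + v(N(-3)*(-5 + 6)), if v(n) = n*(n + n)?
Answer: 2276497/31618 ≈ 72.000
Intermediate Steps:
N(u) = 2*u*(2 + u) (N(u) = (2 + u)*(2*u) = 2*u*(2 + u))
v(n) = 2*n² (v(n) = n*(2*n) = 2*n²)
1/(13830 + 17788) + v(N(-3)*(-5 + 6)) = 1/(13830 + 17788) + 2*((2*(-3)*(2 - 3))*(-5 + 6))² = 1/31618 + 2*((2*(-3)*(-1))*1)² = 1/31618 + 2*(6*1)² = 1/31618 + 2*6² = 1/31618 + 2*36 = 1/31618 + 72 = 2276497/31618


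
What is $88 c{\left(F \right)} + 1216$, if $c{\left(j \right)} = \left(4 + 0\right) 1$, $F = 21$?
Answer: $1568$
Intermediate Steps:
$c{\left(j \right)} = 4$ ($c{\left(j \right)} = 4 \cdot 1 = 4$)
$88 c{\left(F \right)} + 1216 = 88 \cdot 4 + 1216 = 352 + 1216 = 1568$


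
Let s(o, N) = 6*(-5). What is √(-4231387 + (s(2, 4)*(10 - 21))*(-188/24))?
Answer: 2*I*√1058493 ≈ 2057.7*I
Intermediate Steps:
s(o, N) = -30
√(-4231387 + (s(2, 4)*(10 - 21))*(-188/24)) = √(-4231387 + (-30*(10 - 21))*(-188/24)) = √(-4231387 + (-30*(-11))*(-188*1/24)) = √(-4231387 + 330*(-47/6)) = √(-4231387 - 2585) = √(-4233972) = 2*I*√1058493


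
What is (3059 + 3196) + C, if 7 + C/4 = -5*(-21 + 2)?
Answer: 6607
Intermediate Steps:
C = 352 (C = -28 + 4*(-5*(-21 + 2)) = -28 + 4*(-5*(-19)) = -28 + 4*95 = -28 + 380 = 352)
(3059 + 3196) + C = (3059 + 3196) + 352 = 6255 + 352 = 6607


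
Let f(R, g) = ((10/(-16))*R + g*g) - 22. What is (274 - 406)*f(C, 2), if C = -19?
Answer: 1617/2 ≈ 808.50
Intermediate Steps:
f(R, g) = -22 + g**2 - 5*R/8 (f(R, g) = ((10*(-1/16))*R + g**2) - 22 = (-5*R/8 + g**2) - 22 = (g**2 - 5*R/8) - 22 = -22 + g**2 - 5*R/8)
(274 - 406)*f(C, 2) = (274 - 406)*(-22 + 2**2 - 5/8*(-19)) = -132*(-22 + 4 + 95/8) = -132*(-49/8) = 1617/2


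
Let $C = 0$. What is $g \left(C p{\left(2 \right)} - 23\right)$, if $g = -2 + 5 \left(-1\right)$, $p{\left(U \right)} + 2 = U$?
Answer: $161$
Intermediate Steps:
$p{\left(U \right)} = -2 + U$
$g = -7$ ($g = -2 - 5 = -7$)
$g \left(C p{\left(2 \right)} - 23\right) = - 7 \left(0 \left(-2 + 2\right) - 23\right) = - 7 \left(0 \cdot 0 - 23\right) = - 7 \left(0 - 23\right) = \left(-7\right) \left(-23\right) = 161$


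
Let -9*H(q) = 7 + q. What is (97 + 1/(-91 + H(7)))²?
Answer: 6527347264/693889 ≈ 9406.9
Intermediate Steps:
H(q) = -7/9 - q/9 (H(q) = -(7 + q)/9 = -7/9 - q/9)
(97 + 1/(-91 + H(7)))² = (97 + 1/(-91 + (-7/9 - ⅑*7)))² = (97 + 1/(-91 + (-7/9 - 7/9)))² = (97 + 1/(-91 - 14/9))² = (97 + 1/(-833/9))² = (97 - 9/833)² = (80792/833)² = 6527347264/693889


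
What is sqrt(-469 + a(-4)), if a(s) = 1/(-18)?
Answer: I*sqrt(16886)/6 ≈ 21.658*I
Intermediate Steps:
a(s) = -1/18
sqrt(-469 + a(-4)) = sqrt(-469 - 1/18) = sqrt(-8443/18) = I*sqrt(16886)/6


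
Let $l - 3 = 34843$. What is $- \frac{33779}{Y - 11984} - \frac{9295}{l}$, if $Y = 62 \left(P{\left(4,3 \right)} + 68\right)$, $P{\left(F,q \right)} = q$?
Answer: $\frac{16273358}{3885329} \approx 4.1884$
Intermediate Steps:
$l = 34846$ ($l = 3 + 34843 = 34846$)
$Y = 4402$ ($Y = 62 \left(3 + 68\right) = 62 \cdot 71 = 4402$)
$- \frac{33779}{Y - 11984} - \frac{9295}{l} = - \frac{33779}{4402 - 11984} - \frac{9295}{34846} = - \frac{33779}{-7582} - \frac{9295}{34846} = \left(-33779\right) \left(- \frac{1}{7582}\right) - \frac{9295}{34846} = \frac{1987}{446} - \frac{9295}{34846} = \frac{16273358}{3885329}$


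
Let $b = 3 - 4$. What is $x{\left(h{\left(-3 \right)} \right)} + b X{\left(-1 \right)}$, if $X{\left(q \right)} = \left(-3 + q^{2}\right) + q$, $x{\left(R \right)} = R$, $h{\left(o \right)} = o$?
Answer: $0$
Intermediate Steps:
$X{\left(q \right)} = -3 + q + q^{2}$
$b = -1$
$x{\left(h{\left(-3 \right)} \right)} + b X{\left(-1 \right)} = -3 - \left(-3 - 1 + \left(-1\right)^{2}\right) = -3 - \left(-3 - 1 + 1\right) = -3 - -3 = -3 + 3 = 0$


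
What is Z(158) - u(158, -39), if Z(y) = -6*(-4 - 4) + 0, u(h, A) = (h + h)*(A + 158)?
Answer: -37556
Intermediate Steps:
u(h, A) = 2*h*(158 + A) (u(h, A) = (2*h)*(158 + A) = 2*h*(158 + A))
Z(y) = 48 (Z(y) = -6*(-8) + 0 = 48 + 0 = 48)
Z(158) - u(158, -39) = 48 - 2*158*(158 - 39) = 48 - 2*158*119 = 48 - 1*37604 = 48 - 37604 = -37556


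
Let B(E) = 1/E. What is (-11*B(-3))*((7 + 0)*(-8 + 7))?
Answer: -77/3 ≈ -25.667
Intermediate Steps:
(-11*B(-3))*((7 + 0)*(-8 + 7)) = (-11/(-3))*((7 + 0)*(-8 + 7)) = (-11*(-⅓))*(7*(-1)) = (11/3)*(-7) = -77/3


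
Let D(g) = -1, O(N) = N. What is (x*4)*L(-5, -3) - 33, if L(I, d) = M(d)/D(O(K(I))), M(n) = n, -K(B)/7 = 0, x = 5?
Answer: 27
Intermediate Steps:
K(B) = 0 (K(B) = -7*0 = 0)
L(I, d) = -d (L(I, d) = d/(-1) = d*(-1) = -d)
(x*4)*L(-5, -3) - 33 = (5*4)*(-1*(-3)) - 33 = 20*3 - 33 = 60 - 33 = 27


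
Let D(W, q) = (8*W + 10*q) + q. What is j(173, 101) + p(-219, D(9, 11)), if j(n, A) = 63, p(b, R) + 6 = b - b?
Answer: 57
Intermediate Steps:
D(W, q) = 8*W + 11*q
p(b, R) = -6 (p(b, R) = -6 + (b - b) = -6 + 0 = -6)
j(173, 101) + p(-219, D(9, 11)) = 63 - 6 = 57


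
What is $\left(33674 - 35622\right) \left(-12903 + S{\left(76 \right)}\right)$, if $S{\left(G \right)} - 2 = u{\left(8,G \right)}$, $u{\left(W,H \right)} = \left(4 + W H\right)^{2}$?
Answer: $-704480564$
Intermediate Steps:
$u{\left(W,H \right)} = \left(4 + H W\right)^{2}$
$S{\left(G \right)} = 2 + \left(4 + 8 G\right)^{2}$ ($S{\left(G \right)} = 2 + \left(4 + G 8\right)^{2} = 2 + \left(4 + 8 G\right)^{2}$)
$\left(33674 - 35622\right) \left(-12903 + S{\left(76 \right)}\right) = \left(33674 - 35622\right) \left(-12903 + \left(18 + 64 \cdot 76 + 64 \cdot 76^{2}\right)\right) = - 1948 \left(-12903 + \left(18 + 4864 + 64 \cdot 5776\right)\right) = - 1948 \left(-12903 + \left(18 + 4864 + 369664\right)\right) = - 1948 \left(-12903 + 374546\right) = \left(-1948\right) 361643 = -704480564$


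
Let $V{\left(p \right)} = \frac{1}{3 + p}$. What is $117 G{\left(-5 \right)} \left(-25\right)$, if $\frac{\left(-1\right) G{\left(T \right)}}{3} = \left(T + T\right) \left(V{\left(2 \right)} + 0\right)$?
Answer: $-17550$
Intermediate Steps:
$G{\left(T \right)} = - \frac{6 T}{5}$ ($G{\left(T \right)} = - 3 \left(T + T\right) \left(\frac{1}{3 + 2} + 0\right) = - 3 \cdot 2 T \left(\frac{1}{5} + 0\right) = - 3 \cdot 2 T \frac{1}{5} = - 3 \frac{2 T}{5} = - \frac{6 T}{5}$)
$117 G{\left(-5 \right)} \left(-25\right) = 117 \left(\left(- \frac{6}{5}\right) \left(-5\right)\right) \left(-25\right) = 117 \cdot 6 \left(-25\right) = 702 \left(-25\right) = -17550$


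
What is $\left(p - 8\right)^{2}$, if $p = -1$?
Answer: $81$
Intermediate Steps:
$\left(p - 8\right)^{2} = \left(-1 - 8\right)^{2} = \left(-9\right)^{2} = 81$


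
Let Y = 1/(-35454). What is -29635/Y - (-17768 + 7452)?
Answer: 1050689606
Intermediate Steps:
Y = -1/35454 ≈ -2.8206e-5
-29635/Y - (-17768 + 7452) = -29635/(-1/35454) - (-17768 + 7452) = -29635*(-35454) - 1*(-10316) = 1050679290 + 10316 = 1050689606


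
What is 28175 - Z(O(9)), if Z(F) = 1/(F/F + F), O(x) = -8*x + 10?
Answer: 1718676/61 ≈ 28175.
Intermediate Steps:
O(x) = 10 - 8*x
Z(F) = 1/(1 + F)
28175 - Z(O(9)) = 28175 - 1/(1 + (10 - 8*9)) = 28175 - 1/(1 + (10 - 72)) = 28175 - 1/(1 - 62) = 28175 - 1/(-61) = 28175 - 1*(-1/61) = 28175 + 1/61 = 1718676/61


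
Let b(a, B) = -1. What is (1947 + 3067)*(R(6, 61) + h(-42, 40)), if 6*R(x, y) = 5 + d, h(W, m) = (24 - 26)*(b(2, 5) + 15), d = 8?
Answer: -388585/3 ≈ -1.2953e+5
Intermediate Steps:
h(W, m) = -28 (h(W, m) = (24 - 26)*(-1 + 15) = -2*14 = -28)
R(x, y) = 13/6 (R(x, y) = (5 + 8)/6 = (1/6)*13 = 13/6)
(1947 + 3067)*(R(6, 61) + h(-42, 40)) = (1947 + 3067)*(13/6 - 28) = 5014*(-155/6) = -388585/3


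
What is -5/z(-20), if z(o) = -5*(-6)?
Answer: -⅙ ≈ -0.16667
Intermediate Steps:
z(o) = 30
-5/z(-20) = -5/30 = -5*1/30 = -⅙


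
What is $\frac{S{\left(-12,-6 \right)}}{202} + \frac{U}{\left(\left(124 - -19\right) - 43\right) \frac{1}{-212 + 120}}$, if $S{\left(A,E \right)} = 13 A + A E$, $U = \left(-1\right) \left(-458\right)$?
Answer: $- \frac{1064984}{2525} \approx -421.78$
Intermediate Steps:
$U = 458$
$\frac{S{\left(-12,-6 \right)}}{202} + \frac{U}{\left(\left(124 - -19\right) - 43\right) \frac{1}{-212 + 120}} = \frac{\left(-12\right) \left(13 - 6\right)}{202} + \frac{458}{\left(\left(124 - -19\right) - 43\right) \frac{1}{-212 + 120}} = \left(-12\right) 7 \cdot \frac{1}{202} + \frac{458}{\left(\left(124 + 19\right) - 43\right) \frac{1}{-92}} = \left(-84\right) \frac{1}{202} + \frac{458}{\left(143 - 43\right) \left(- \frac{1}{92}\right)} = - \frac{42}{101} + \frac{458}{100 \left(- \frac{1}{92}\right)} = - \frac{42}{101} + \frac{458}{- \frac{25}{23}} = - \frac{42}{101} + 458 \left(- \frac{23}{25}\right) = - \frac{42}{101} - \frac{10534}{25} = - \frac{1064984}{2525}$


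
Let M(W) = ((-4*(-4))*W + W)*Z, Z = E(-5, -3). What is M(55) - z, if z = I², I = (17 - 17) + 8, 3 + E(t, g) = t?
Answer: -7544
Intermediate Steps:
E(t, g) = -3 + t
Z = -8 (Z = -3 - 5 = -8)
I = 8 (I = 0 + 8 = 8)
M(W) = -136*W (M(W) = ((-4*(-4))*W + W)*(-8) = (16*W + W)*(-8) = (17*W)*(-8) = -136*W)
z = 64 (z = 8² = 64)
M(55) - z = -136*55 - 1*64 = -7480 - 64 = -7544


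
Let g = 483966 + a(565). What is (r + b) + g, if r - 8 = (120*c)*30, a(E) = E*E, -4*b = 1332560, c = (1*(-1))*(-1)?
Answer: 473659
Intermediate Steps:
c = 1 (c = -1*(-1) = 1)
b = -333140 (b = -¼*1332560 = -333140)
a(E) = E²
r = 3608 (r = 8 + (120*1)*30 = 8 + 120*30 = 8 + 3600 = 3608)
g = 803191 (g = 483966 + 565² = 483966 + 319225 = 803191)
(r + b) + g = (3608 - 333140) + 803191 = -329532 + 803191 = 473659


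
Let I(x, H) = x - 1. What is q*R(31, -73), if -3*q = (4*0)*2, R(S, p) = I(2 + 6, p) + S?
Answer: 0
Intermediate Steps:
I(x, H) = -1 + x
R(S, p) = 7 + S (R(S, p) = (-1 + (2 + 6)) + S = (-1 + 8) + S = 7 + S)
q = 0 (q = -4*0*2/3 = -0*2 = -⅓*0 = 0)
q*R(31, -73) = 0*(7 + 31) = 0*38 = 0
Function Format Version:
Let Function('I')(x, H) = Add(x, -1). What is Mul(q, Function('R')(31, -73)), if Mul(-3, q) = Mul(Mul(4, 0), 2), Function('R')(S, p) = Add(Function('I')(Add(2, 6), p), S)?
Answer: 0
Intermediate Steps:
Function('I')(x, H) = Add(-1, x)
Function('R')(S, p) = Add(7, S) (Function('R')(S, p) = Add(Add(-1, Add(2, 6)), S) = Add(Add(-1, 8), S) = Add(7, S))
q = 0 (q = Mul(Rational(-1, 3), Mul(Mul(4, 0), 2)) = Mul(Rational(-1, 3), Mul(0, 2)) = Mul(Rational(-1, 3), 0) = 0)
Mul(q, Function('R')(31, -73)) = Mul(0, Add(7, 31)) = Mul(0, 38) = 0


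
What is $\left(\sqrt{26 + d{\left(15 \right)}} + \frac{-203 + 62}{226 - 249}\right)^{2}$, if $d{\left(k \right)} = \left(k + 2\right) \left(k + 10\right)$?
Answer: $\frac{258460}{529} + \frac{282 \sqrt{451}}{23} \approx 748.96$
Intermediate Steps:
$d{\left(k \right)} = \left(2 + k\right) \left(10 + k\right)$
$\left(\sqrt{26 + d{\left(15 \right)}} + \frac{-203 + 62}{226 - 249}\right)^{2} = \left(\sqrt{26 + \left(20 + 15^{2} + 12 \cdot 15\right)} + \frac{-203 + 62}{226 - 249}\right)^{2} = \left(\sqrt{26 + \left(20 + 225 + 180\right)} - \frac{141}{-23}\right)^{2} = \left(\sqrt{26 + 425} - - \frac{141}{23}\right)^{2} = \left(\sqrt{451} + \frac{141}{23}\right)^{2} = \left(\frac{141}{23} + \sqrt{451}\right)^{2}$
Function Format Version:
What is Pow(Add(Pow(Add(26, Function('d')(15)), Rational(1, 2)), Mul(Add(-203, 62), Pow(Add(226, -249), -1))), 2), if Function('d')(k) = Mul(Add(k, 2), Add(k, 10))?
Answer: Add(Rational(258460, 529), Mul(Rational(282, 23), Pow(451, Rational(1, 2)))) ≈ 748.96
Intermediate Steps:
Function('d')(k) = Mul(Add(2, k), Add(10, k))
Pow(Add(Pow(Add(26, Function('d')(15)), Rational(1, 2)), Mul(Add(-203, 62), Pow(Add(226, -249), -1))), 2) = Pow(Add(Pow(Add(26, Add(20, Pow(15, 2), Mul(12, 15))), Rational(1, 2)), Mul(Add(-203, 62), Pow(Add(226, -249), -1))), 2) = Pow(Add(Pow(Add(26, Add(20, 225, 180)), Rational(1, 2)), Mul(-141, Pow(-23, -1))), 2) = Pow(Add(Pow(Add(26, 425), Rational(1, 2)), Mul(-141, Rational(-1, 23))), 2) = Pow(Add(Pow(451, Rational(1, 2)), Rational(141, 23)), 2) = Pow(Add(Rational(141, 23), Pow(451, Rational(1, 2))), 2)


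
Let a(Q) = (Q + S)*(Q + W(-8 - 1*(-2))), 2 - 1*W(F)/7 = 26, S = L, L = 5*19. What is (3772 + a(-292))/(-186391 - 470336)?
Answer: -31464/218909 ≈ -0.14373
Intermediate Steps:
L = 95
S = 95
W(F) = -168 (W(F) = 14 - 7*26 = 14 - 182 = -168)
a(Q) = (-168 + Q)*(95 + Q) (a(Q) = (Q + 95)*(Q - 168) = (95 + Q)*(-168 + Q) = (-168 + Q)*(95 + Q))
(3772 + a(-292))/(-186391 - 470336) = (3772 + (-15960 + (-292)**2 - 73*(-292)))/(-186391 - 470336) = (3772 + (-15960 + 85264 + 21316))/(-656727) = (3772 + 90620)*(-1/656727) = 94392*(-1/656727) = -31464/218909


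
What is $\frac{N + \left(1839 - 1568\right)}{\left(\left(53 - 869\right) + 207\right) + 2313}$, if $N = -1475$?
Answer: $- \frac{301}{426} \approx -0.70657$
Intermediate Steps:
$\frac{N + \left(1839 - 1568\right)}{\left(\left(53 - 869\right) + 207\right) + 2313} = \frac{-1475 + \left(1839 - 1568\right)}{\left(\left(53 - 869\right) + 207\right) + 2313} = \frac{-1475 + 271}{\left(-816 + 207\right) + 2313} = - \frac{1204}{-609 + 2313} = - \frac{1204}{1704} = \left(-1204\right) \frac{1}{1704} = - \frac{301}{426}$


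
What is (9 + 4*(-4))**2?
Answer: 49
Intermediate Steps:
(9 + 4*(-4))**2 = (9 - 16)**2 = (-7)**2 = 49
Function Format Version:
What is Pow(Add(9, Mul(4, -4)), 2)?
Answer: 49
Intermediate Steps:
Pow(Add(9, Mul(4, -4)), 2) = Pow(Add(9, -16), 2) = Pow(-7, 2) = 49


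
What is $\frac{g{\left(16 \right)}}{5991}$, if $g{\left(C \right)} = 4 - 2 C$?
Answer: $- \frac{28}{5991} \approx -0.0046737$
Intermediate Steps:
$\frac{g{\left(16 \right)}}{5991} = \frac{4 - 32}{5991} = \left(4 - 32\right) \frac{1}{5991} = \left(-28\right) \frac{1}{5991} = - \frac{28}{5991}$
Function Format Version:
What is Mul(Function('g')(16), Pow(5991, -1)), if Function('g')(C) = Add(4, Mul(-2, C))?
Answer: Rational(-28, 5991) ≈ -0.0046737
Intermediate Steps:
Mul(Function('g')(16), Pow(5991, -1)) = Mul(Add(4, Mul(-2, 16)), Pow(5991, -1)) = Mul(Add(4, -32), Rational(1, 5991)) = Mul(-28, Rational(1, 5991)) = Rational(-28, 5991)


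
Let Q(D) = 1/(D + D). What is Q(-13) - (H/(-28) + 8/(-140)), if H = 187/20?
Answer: 2567/7280 ≈ 0.35261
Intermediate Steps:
H = 187/20 (H = 187*(1/20) = 187/20 ≈ 9.3500)
Q(D) = 1/(2*D)
Q(-13) - (H/(-28) + 8/(-140)) = (½)/(-13) - ((187/20)/(-28) + 8/(-140)) = (½)*(-1/13) - ((187/20)*(-1/28) + 8*(-1/140)) = -1/26 - (-187/560 - 2/35) = -1/26 - 1*(-219/560) = -1/26 + 219/560 = 2567/7280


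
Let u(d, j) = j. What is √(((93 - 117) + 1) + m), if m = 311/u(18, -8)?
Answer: 3*I*√110/4 ≈ 7.8661*I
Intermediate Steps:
m = -311/8 (m = 311/(-8) = 311*(-⅛) = -311/8 ≈ -38.875)
√(((93 - 117) + 1) + m) = √(((93 - 117) + 1) - 311/8) = √((-24 + 1) - 311/8) = √(-23 - 311/8) = √(-495/8) = 3*I*√110/4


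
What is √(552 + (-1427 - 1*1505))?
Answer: 2*I*√595 ≈ 48.785*I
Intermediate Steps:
√(552 + (-1427 - 1*1505)) = √(552 + (-1427 - 1505)) = √(552 - 2932) = √(-2380) = 2*I*√595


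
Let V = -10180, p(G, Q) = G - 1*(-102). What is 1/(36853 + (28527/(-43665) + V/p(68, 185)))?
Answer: 247435/9103743412 ≈ 2.7179e-5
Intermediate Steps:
p(G, Q) = 102 + G (p(G, Q) = G + 102 = 102 + G)
1/(36853 + (28527/(-43665) + V/p(68, 185))) = 1/(36853 + (28527/(-43665) - 10180/(102 + 68))) = 1/(36853 + (28527*(-1/43665) - 10180/170)) = 1/(36853 + (-9509/14555 - 10180*1/170)) = 1/(36853 + (-9509/14555 - 1018/17)) = 1/(36853 - 14978643/247435) = 1/(9103743412/247435) = 247435/9103743412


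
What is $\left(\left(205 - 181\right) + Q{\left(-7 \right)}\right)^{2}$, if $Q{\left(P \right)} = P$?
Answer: $289$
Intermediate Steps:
$\left(\left(205 - 181\right) + Q{\left(-7 \right)}\right)^{2} = \left(\left(205 - 181\right) - 7\right)^{2} = \left(24 - 7\right)^{2} = 17^{2} = 289$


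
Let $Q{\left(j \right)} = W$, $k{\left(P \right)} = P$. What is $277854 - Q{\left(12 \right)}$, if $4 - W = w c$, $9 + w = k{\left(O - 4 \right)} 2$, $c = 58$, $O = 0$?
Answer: $276864$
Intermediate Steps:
$w = -17$ ($w = -9 + \left(0 - 4\right) 2 = -9 - 8 = -17$)
$W = 990$ ($W = 4 - \left(-17\right) 58 = 4 - -986 = 4 + 986 = 990$)
$Q{\left(j \right)} = 990$
$277854 - Q{\left(12 \right)} = 277854 - 990 = 276864$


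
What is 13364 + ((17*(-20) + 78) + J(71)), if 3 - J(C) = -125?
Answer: 13230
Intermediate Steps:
J(C) = 128 (J(C) = 3 - 1*(-125) = 3 + 125 = 128)
13364 + ((17*(-20) + 78) + J(71)) = 13364 + ((17*(-20) + 78) + 128) = 13364 + ((-340 + 78) + 128) = 13364 + (-262 + 128) = 13364 - 134 = 13230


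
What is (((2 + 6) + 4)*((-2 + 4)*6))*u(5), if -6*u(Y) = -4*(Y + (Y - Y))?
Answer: 480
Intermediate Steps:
u(Y) = 2*Y/3 (u(Y) = -(-2)*(Y + (Y - Y))/3 = -(-2)*(Y + 0)/3 = -(-2)*Y/3 = 2*Y/3)
(((2 + 6) + 4)*((-2 + 4)*6))*u(5) = (((2 + 6) + 4)*((-2 + 4)*6))*((⅔)*5) = ((8 + 4)*(2*6))*(10/3) = (12*12)*(10/3) = 144*(10/3) = 480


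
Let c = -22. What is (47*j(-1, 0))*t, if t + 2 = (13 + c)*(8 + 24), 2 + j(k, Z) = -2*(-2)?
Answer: -27260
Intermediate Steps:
j(k, Z) = 2 (j(k, Z) = -2 - 2*(-2) = -2 + 4 = 2)
t = -290 (t = -2 + (13 - 22)*(8 + 24) = -2 - 9*32 = -2 - 288 = -290)
(47*j(-1, 0))*t = (47*2)*(-290) = 94*(-290) = -27260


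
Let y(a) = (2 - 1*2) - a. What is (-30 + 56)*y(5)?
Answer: -130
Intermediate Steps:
y(a) = -a (y(a) = (2 - 2) - a = 0 - a = -a)
(-30 + 56)*y(5) = (-30 + 56)*(-1*5) = 26*(-5) = -130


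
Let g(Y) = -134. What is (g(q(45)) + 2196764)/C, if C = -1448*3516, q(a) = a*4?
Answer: -366105/848528 ≈ -0.43146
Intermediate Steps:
q(a) = 4*a
C = -5091168
(g(q(45)) + 2196764)/C = (-134 + 2196764)/(-5091168) = 2196630*(-1/5091168) = -366105/848528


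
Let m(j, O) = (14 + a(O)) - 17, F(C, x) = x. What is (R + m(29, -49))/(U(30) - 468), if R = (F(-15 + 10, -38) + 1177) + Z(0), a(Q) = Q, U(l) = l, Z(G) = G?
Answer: -1087/438 ≈ -2.4817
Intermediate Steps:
m(j, O) = -3 + O (m(j, O) = (14 + O) - 17 = -3 + O)
R = 1139 (R = (-38 + 1177) + 0 = 1139 + 0 = 1139)
(R + m(29, -49))/(U(30) - 468) = (1139 + (-3 - 49))/(30 - 468) = (1139 - 52)/(-438) = 1087*(-1/438) = -1087/438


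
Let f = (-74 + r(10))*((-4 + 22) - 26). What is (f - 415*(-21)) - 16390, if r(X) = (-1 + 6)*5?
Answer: -7283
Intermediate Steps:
r(X) = 25 (r(X) = 5*5 = 25)
f = 392 (f = (-74 + 25)*((-4 + 22) - 26) = -49*(18 - 26) = -49*(-8) = 392)
(f - 415*(-21)) - 16390 = (392 - 415*(-21)) - 16390 = (392 + 8715) - 16390 = 9107 - 16390 = -7283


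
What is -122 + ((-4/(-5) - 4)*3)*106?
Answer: -5698/5 ≈ -1139.6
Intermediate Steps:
-122 + ((-4/(-5) - 4)*3)*106 = -122 + ((-4*(-1)/5 - 4)*3)*106 = -122 + ((-4*(-1/5) - 4)*3)*106 = -122 + ((4/5 - 4)*3)*106 = -122 - 16/5*3*106 = -122 - 48/5*106 = -122 - 5088/5 = -5698/5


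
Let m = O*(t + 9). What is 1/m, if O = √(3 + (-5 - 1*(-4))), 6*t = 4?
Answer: 3*√2/58 ≈ 0.073149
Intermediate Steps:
t = ⅔ (t = (⅙)*4 = ⅔ ≈ 0.66667)
O = √2 (O = √(3 + (-5 + 4)) = √(3 - 1) = √2 ≈ 1.4142)
m = 29*√2/3 (m = √2*(⅔ + 9) = √2*(29/3) = 29*√2/3 ≈ 13.671)
1/m = 1/(29*√2/3) = 3*√2/58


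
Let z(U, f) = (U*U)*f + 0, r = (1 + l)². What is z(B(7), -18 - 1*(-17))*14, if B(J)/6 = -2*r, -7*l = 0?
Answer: -2016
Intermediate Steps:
l = 0 (l = -⅐*0 = 0)
r = 1 (r = (1 + 0)² = 1² = 1)
B(J) = -12 (B(J) = 6*(-2*1) = 6*(-2) = -12)
z(U, f) = f*U² (z(U, f) = U²*f + 0 = f*U² + 0 = f*U²)
z(B(7), -18 - 1*(-17))*14 = ((-18 - 1*(-17))*(-12)²)*14 = ((-18 + 17)*144)*14 = -1*144*14 = -144*14 = -2016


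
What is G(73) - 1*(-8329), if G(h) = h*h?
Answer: 13658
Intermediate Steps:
G(h) = h²
G(73) - 1*(-8329) = 73² - 1*(-8329) = 5329 + 8329 = 13658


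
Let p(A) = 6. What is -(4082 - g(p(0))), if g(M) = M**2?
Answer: -4046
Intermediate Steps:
-(4082 - g(p(0))) = -(4082 - 1*6**2) = -(4082 - 1*36) = -(4082 - 36) = -1*4046 = -4046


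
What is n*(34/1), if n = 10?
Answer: 340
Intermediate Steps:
n*(34/1) = 10*(34/1) = 10*(34*1) = 10*34 = 340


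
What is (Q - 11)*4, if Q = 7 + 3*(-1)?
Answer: -28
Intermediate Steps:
Q = 4 (Q = 7 - 3 = 4)
(Q - 11)*4 = (4 - 11)*4 = -7*4 = -28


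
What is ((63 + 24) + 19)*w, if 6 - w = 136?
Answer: -13780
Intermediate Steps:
w = -130 (w = 6 - 1*136 = 6 - 136 = -130)
((63 + 24) + 19)*w = ((63 + 24) + 19)*(-130) = (87 + 19)*(-130) = 106*(-130) = -13780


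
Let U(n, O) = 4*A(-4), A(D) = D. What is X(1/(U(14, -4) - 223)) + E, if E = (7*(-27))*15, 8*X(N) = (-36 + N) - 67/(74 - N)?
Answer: -48014380491/16908772 ≈ -2839.6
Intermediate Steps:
U(n, O) = -16 (U(n, O) = 4*(-4) = -16)
X(N) = -9/2 - 67/(8*(74 - N)) + N/8 (X(N) = ((-36 + N) - 67/(74 - N))/8 = (-36 + N - 67/(74 - N))/8 = -9/2 - 67/(8*(74 - N)) + N/8)
E = -2835 (E = -189*15 = -2835)
X(1/(U(14, -4) - 223)) + E = (2731 + (1/(-16 - 223))² - 110/(-16 - 223))/(8*(-74 + 1/(-16 - 223))) - 2835 = (2731 + (1/(-239))² - 110/(-239))/(8*(-74 + 1/(-239))) - 2835 = (2731 + (-1/239)² - 110*(-1/239))/(8*(-74 - 1/239)) - 2835 = (2731 + 1/57121 + 110/239)/(8*(-17687/239)) - 2835 = (⅛)*(-239/17687)*(156023742/57121) - 2835 = -78011871/16908772 - 2835 = -48014380491/16908772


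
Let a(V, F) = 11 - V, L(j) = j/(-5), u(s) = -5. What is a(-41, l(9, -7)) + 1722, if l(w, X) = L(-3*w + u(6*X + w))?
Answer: 1774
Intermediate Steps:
L(j) = -j/5 (L(j) = j*(-⅕) = -j/5)
l(w, X) = 1 + 3*w/5 (l(w, X) = -(-3*w - 5)/5 = -(-5 - 3*w)/5 = 1 + 3*w/5)
a(-41, l(9, -7)) + 1722 = (11 - 1*(-41)) + 1722 = (11 + 41) + 1722 = 52 + 1722 = 1774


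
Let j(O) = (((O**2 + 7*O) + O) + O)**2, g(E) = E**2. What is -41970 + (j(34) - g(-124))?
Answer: 2080098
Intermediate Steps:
j(O) = (O**2 + 9*O)**2 (j(O) = ((O**2 + 8*O) + O)**2 = (O**2 + 9*O)**2)
-41970 + (j(34) - g(-124)) = -41970 + (34**2*(9 + 34)**2 - 1*(-124)**2) = -41970 + (1156*43**2 - 1*15376) = -41970 + (1156*1849 - 15376) = -41970 + (2137444 - 15376) = -41970 + 2122068 = 2080098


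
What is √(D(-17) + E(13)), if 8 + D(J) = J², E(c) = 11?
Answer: 2*√73 ≈ 17.088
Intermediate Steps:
D(J) = -8 + J²
√(D(-17) + E(13)) = √((-8 + (-17)²) + 11) = √((-8 + 289) + 11) = √(281 + 11) = √292 = 2*√73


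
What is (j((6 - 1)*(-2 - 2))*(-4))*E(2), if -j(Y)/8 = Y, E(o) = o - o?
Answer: 0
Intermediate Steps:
E(o) = 0
j(Y) = -8*Y
(j((6 - 1)*(-2 - 2))*(-4))*E(2) = (-8*(6 - 1)*(-2 - 2)*(-4))*0 = (-40*(-4)*(-4))*0 = (-8*(-20)*(-4))*0 = (160*(-4))*0 = -640*0 = 0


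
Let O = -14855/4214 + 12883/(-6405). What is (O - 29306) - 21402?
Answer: -195541761371/3855810 ≈ -50714.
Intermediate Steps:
O = -21347891/3855810 (O = -14855*1/4214 + 12883*(-1/6405) = -14855/4214 - 12883/6405 = -21347891/3855810 ≈ -5.5366)
(O - 29306) - 21402 = (-21347891/3855810 - 29306) - 21402 = -113019715751/3855810 - 21402 = -195541761371/3855810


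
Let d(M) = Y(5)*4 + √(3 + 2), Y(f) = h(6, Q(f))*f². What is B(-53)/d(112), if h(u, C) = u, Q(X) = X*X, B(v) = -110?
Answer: -13200/71999 + 22*√5/71999 ≈ -0.18265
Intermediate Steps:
Q(X) = X²
Y(f) = 6*f²
d(M) = 600 + √5 (d(M) = (6*5²)*4 + √(3 + 2) = (6*25)*4 + √5 = 150*4 + √5 = 600 + √5)
B(-53)/d(112) = -110/(600 + √5)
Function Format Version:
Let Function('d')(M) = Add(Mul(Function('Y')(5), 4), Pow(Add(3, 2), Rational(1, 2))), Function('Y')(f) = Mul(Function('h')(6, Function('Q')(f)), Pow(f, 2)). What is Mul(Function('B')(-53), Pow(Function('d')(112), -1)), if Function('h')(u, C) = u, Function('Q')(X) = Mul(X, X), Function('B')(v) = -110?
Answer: Add(Rational(-13200, 71999), Mul(Rational(22, 71999), Pow(5, Rational(1, 2)))) ≈ -0.18265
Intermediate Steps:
Function('Q')(X) = Pow(X, 2)
Function('Y')(f) = Mul(6, Pow(f, 2))
Function('d')(M) = Add(600, Pow(5, Rational(1, 2))) (Function('d')(M) = Add(Mul(Mul(6, Pow(5, 2)), 4), Pow(Add(3, 2), Rational(1, 2))) = Add(Mul(Mul(6, 25), 4), Pow(5, Rational(1, 2))) = Add(Mul(150, 4), Pow(5, Rational(1, 2))) = Add(600, Pow(5, Rational(1, 2))))
Mul(Function('B')(-53), Pow(Function('d')(112), -1)) = Mul(-110, Pow(Add(600, Pow(5, Rational(1, 2))), -1))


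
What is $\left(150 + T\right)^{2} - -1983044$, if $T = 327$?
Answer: $2210573$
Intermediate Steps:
$\left(150 + T\right)^{2} - -1983044 = \left(150 + 327\right)^{2} - -1983044 = 477^{2} + 1983044 = 227529 + 1983044 = 2210573$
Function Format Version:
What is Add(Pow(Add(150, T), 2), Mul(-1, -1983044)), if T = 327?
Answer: 2210573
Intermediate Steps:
Add(Pow(Add(150, T), 2), Mul(-1, -1983044)) = Add(Pow(Add(150, 327), 2), Mul(-1, -1983044)) = Add(Pow(477, 2), 1983044) = Add(227529, 1983044) = 2210573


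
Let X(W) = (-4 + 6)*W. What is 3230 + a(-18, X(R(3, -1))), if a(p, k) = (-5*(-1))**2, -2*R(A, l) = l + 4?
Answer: 3255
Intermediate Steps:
R(A, l) = -2 - l/2 (R(A, l) = -(l + 4)/2 = -(4 + l)/2 = -2 - l/2)
X(W) = 2*W
a(p, k) = 25 (a(p, k) = 5**2 = 25)
3230 + a(-18, X(R(3, -1))) = 3230 + 25 = 3255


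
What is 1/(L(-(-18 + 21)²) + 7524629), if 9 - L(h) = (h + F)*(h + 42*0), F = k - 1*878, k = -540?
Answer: 1/7511795 ≈ 1.3312e-7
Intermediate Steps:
F = -1418 (F = -540 - 1*878 = -540 - 878 = -1418)
L(h) = 9 - h*(-1418 + h) (L(h) = 9 - (h - 1418)*(h + 42*0) = 9 - (-1418 + h)*(h + 0) = 9 - (-1418 + h)*h = 9 - h*(-1418 + h))
1/(L(-(-18 + 21)²) + 7524629) = 1/((9 - (-(-18 + 21)²)² + 1418*(-(-18 + 21)²)) + 7524629) = 1/((9 - (-1*3²)² + 1418*(-1*3²)) + 7524629) = 1/((9 - (-1*9)² + 1418*(-1*9)) + 7524629) = 1/((9 - 1*(-9)² + 1418*(-9)) + 7524629) = 1/((9 - 1*81 - 12762) + 7524629) = 1/((9 - 81 - 12762) + 7524629) = 1/(-12834 + 7524629) = 1/7511795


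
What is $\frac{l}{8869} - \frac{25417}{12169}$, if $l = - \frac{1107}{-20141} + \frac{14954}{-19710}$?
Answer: $- \frac{44745884817359483}{21422354612436855} \approx -2.0887$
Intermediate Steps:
$l = - \frac{139684772}{198489555}$ ($l = \left(-1107\right) \left(- \frac{1}{20141}\right) + 14954 \left(- \frac{1}{19710}\right) = \frac{1107}{20141} - \frac{7477}{9855} = - \frac{139684772}{198489555} \approx -0.70374$)
$\frac{l}{8869} - \frac{25417}{12169} = - \frac{139684772}{198489555 \cdot 8869} - \frac{25417}{12169} = \left(- \frac{139684772}{198489555}\right) \frac{1}{8869} - \frac{25417}{12169} = - \frac{139684772}{1760403863295} - \frac{25417}{12169} = - \frac{44745884817359483}{21422354612436855}$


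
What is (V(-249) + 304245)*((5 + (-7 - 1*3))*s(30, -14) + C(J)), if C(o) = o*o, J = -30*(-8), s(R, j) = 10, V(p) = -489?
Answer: 17481157800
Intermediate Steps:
J = 240
C(o) = o²
(V(-249) + 304245)*((5 + (-7 - 1*3))*s(30, -14) + C(J)) = (-489 + 304245)*((5 + (-7 - 1*3))*10 + 240²) = 303756*((5 + (-7 - 3))*10 + 57600) = 303756*((5 - 10)*10 + 57600) = 303756*(-5*10 + 57600) = 303756*(-50 + 57600) = 303756*57550 = 17481157800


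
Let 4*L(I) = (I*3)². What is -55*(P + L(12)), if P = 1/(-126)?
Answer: -2245265/126 ≈ -17820.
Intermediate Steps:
L(I) = 9*I²/4 (L(I) = (I*3)²/4 = (3*I)²/4 = (9*I²)/4 = 9*I²/4)
P = -1/126 ≈ -0.0079365
-55*(P + L(12)) = -55*(-1/126 + (9/4)*12²) = -55*(-1/126 + (9/4)*144) = -55*(-1/126 + 324) = -55*40823/126 = -2245265/126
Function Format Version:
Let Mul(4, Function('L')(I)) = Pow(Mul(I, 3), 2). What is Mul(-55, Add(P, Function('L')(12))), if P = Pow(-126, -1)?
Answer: Rational(-2245265, 126) ≈ -17820.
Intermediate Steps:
Function('L')(I) = Mul(Rational(9, 4), Pow(I, 2)) (Function('L')(I) = Mul(Rational(1, 4), Pow(Mul(I, 3), 2)) = Mul(Rational(1, 4), Pow(Mul(3, I), 2)) = Mul(Rational(1, 4), Mul(9, Pow(I, 2))) = Mul(Rational(9, 4), Pow(I, 2)))
P = Rational(-1, 126) ≈ -0.0079365
Mul(-55, Add(P, Function('L')(12))) = Mul(-55, Add(Rational(-1, 126), Mul(Rational(9, 4), Pow(12, 2)))) = Mul(-55, Add(Rational(-1, 126), Mul(Rational(9, 4), 144))) = Mul(-55, Add(Rational(-1, 126), 324)) = Mul(-55, Rational(40823, 126)) = Rational(-2245265, 126)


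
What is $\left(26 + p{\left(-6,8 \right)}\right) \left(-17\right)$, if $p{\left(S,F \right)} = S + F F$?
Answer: $-1428$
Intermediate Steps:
$p{\left(S,F \right)} = S + F^{2}$
$\left(26 + p{\left(-6,8 \right)}\right) \left(-17\right) = \left(26 - \left(6 - 8^{2}\right)\right) \left(-17\right) = \left(26 + \left(-6 + 64\right)\right) \left(-17\right) = \left(26 + 58\right) \left(-17\right) = 84 \left(-17\right) = -1428$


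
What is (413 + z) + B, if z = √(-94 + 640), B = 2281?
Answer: 2694 + √546 ≈ 2717.4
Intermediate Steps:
z = √546 ≈ 23.367
(413 + z) + B = (413 + √546) + 2281 = 2694 + √546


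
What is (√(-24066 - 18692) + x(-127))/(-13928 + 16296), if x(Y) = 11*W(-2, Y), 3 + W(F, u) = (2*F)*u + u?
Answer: 2079/1184 + I*√42758/2368 ≈ 1.7559 + 0.087323*I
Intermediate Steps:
W(F, u) = -3 + u + 2*F*u (W(F, u) = -3 + ((2*F)*u + u) = -3 + (2*F*u + u) = -3 + (u + 2*F*u) = -3 + u + 2*F*u)
x(Y) = -33 - 33*Y (x(Y) = 11*(-3 + Y + 2*(-2)*Y) = 11*(-3 + Y - 4*Y) = 11*(-3 - 3*Y) = -33 - 33*Y)
(√(-24066 - 18692) + x(-127))/(-13928 + 16296) = (√(-24066 - 18692) + (-33 - 33*(-127)))/(-13928 + 16296) = (√(-42758) + (-33 + 4191))/2368 = (I*√42758 + 4158)*(1/2368) = (4158 + I*√42758)*(1/2368) = 2079/1184 + I*√42758/2368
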